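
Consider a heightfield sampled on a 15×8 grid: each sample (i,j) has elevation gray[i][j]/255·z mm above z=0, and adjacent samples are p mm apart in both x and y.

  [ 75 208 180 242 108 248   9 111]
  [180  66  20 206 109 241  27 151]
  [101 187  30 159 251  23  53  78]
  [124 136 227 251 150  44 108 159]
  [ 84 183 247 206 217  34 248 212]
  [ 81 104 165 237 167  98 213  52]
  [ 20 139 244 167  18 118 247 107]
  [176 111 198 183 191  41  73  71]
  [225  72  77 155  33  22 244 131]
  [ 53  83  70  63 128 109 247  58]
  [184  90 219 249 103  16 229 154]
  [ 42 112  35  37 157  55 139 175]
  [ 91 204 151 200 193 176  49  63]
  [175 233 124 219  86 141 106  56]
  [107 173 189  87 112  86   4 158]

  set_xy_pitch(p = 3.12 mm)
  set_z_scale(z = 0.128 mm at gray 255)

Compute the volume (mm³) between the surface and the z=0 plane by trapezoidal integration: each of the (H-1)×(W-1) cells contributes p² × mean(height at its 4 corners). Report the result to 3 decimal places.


height_mm = gray/255 × 0.128; cell vol = 3.12² × mean(4 corners)
unit = 3.12² × 0.128 / (4×255) = 0.00122157 mm³ per gray-sum
row 0: Σ corner-gray over 7 cells = 3845  → 4.6969
row 1: Σ corner-gray over 7 cells = 3254  → 3.9750
row 2: Σ corner-gray over 7 cells = 3700  → 4.5198
row 3: Σ corner-gray over 7 cells = 4681  → 5.7182
row 4: Σ corner-gray over 7 cells = 4667  → 5.7011
row 5: Σ corner-gray over 7 cells = 4094  → 5.0011
row 6: Σ corner-gray over 7 cells = 3834  → 4.6835
row 7: Σ corner-gray over 7 cells = 3403  → 4.1570
row 8: Σ corner-gray over 7 cells = 3073  → 3.7539
row 9: Σ corner-gray over 7 cells = 3661  → 4.4722
row 10: Σ corner-gray over 7 cells = 3437  → 4.1985
row 11: Σ corner-gray over 7 cells = 3387  → 4.1375
row 12: Σ corner-gray over 7 cells = 4149  → 5.0683
row 13: Σ corner-gray over 7 cells = 3616  → 4.4172
Σ rows: total corner-gray = 52801  → 64.5002 mm³

64.500


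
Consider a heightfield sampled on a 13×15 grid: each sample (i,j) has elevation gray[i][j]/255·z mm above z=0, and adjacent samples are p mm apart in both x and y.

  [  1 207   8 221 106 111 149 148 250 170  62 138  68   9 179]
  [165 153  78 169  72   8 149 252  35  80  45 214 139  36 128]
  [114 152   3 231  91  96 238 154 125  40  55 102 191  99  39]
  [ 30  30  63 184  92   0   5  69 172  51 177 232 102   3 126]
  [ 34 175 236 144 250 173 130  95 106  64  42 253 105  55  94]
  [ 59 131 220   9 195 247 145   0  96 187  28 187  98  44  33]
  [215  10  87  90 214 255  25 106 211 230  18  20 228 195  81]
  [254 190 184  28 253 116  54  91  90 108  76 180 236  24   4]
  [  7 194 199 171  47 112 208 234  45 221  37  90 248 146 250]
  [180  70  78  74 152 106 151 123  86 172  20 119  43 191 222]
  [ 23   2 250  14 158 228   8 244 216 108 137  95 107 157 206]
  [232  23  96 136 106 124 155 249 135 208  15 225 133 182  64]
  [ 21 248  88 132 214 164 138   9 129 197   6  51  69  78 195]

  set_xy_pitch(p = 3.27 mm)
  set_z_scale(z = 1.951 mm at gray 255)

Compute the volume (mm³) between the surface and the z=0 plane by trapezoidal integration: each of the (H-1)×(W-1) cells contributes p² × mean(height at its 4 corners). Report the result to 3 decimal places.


height_mm = gray/255 × 1.951; cell vol = 3.27² × mean(4 corners)
unit = 3.27² × 1.951 / (4×255) = 0.0204528 mm³ per gray-sum
row 0: Σ corner-gray over 14 cells = 6627  → 135.5407
row 1: Σ corner-gray over 14 cells = 6460  → 132.1250
row 2: Σ corner-gray over 14 cells = 5823  → 119.0966
row 3: Σ corner-gray over 14 cells = 6300  → 128.8526
row 4: Σ corner-gray over 14 cells = 7050  → 144.1922
row 5: Σ corner-gray over 14 cells = 6940  → 141.9424
row 6: Σ corner-gray over 14 cells = 7192  → 147.0965
row 7: Σ corner-gray over 14 cells = 7679  → 157.0570
row 8: Σ corner-gray over 14 cells = 7333  → 149.9803
row 9: Σ corner-gray over 14 cells = 6849  → 140.0812
row 10: Σ corner-gray over 14 cells = 7547  → 154.3572
row 11: Σ corner-gray over 14 cells = 7132  → 145.8693
Σ rows: total corner-gray = 82932  → 1696.1910 mm³

1696.191


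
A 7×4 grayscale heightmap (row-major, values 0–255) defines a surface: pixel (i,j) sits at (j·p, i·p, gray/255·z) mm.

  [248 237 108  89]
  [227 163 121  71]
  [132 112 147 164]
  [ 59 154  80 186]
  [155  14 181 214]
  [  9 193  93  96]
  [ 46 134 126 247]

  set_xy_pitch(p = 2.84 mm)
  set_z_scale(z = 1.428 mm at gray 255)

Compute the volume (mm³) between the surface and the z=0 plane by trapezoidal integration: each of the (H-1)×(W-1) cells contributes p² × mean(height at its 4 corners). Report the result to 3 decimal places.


107.250

height_mm = gray/255 × 1.428; cell vol = 2.84² × mean(4 corners)
unit = 2.84² × 1.428 / (4×255) = 0.0112918 mm³ per gray-sum
row 0: Σ corner-gray over 3 cells = 1893  → 21.3755
row 1: Σ corner-gray over 3 cells = 1680  → 18.9703
row 2: Σ corner-gray over 3 cells = 1527  → 17.2426
row 3: Σ corner-gray over 3 cells = 1472  → 16.6216
row 4: Σ corner-gray over 3 cells = 1436  → 16.2151
row 5: Σ corner-gray over 3 cells = 1490  → 16.8248
Σ rows: total corner-gray = 9498  → 107.2499 mm³


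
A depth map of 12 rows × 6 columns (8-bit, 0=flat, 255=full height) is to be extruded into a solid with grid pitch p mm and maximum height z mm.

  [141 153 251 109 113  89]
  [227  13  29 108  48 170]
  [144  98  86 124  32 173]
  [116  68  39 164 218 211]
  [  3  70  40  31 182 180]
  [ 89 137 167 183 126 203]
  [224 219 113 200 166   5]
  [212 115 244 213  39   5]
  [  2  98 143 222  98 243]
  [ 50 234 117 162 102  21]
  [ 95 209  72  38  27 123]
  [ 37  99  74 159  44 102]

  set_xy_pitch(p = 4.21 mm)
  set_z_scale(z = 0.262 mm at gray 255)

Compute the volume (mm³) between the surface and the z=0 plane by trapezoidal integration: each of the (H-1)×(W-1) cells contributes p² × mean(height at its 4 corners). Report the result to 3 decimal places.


height_mm = gray/255 × 0.262; cell vol = 4.21² × mean(4 corners)
unit = 4.21² × 0.262 / (4×255) = 0.00455266 mm³ per gray-sum
row 0: Σ corner-gray over 5 cells = 2275  → 10.3573
row 1: Σ corner-gray over 5 cells = 1790  → 8.1493
row 2: Σ corner-gray over 5 cells = 2302  → 10.4802
row 3: Σ corner-gray over 5 cells = 2134  → 9.7154
row 4: Σ corner-gray over 5 cells = 2347  → 10.6851
row 5: Σ corner-gray over 5 cells = 3143  → 14.3090
row 6: Σ corner-gray over 5 cells = 3064  → 13.9494
row 7: Σ corner-gray over 5 cells = 2806  → 12.7748
row 8: Σ corner-gray over 5 cells = 2668  → 12.1465
row 9: Σ corner-gray over 5 cells = 2211  → 10.0659
row 10: Σ corner-gray over 5 cells = 1801  → 8.1993
Σ rows: total corner-gray = 26541  → 120.8322 mm³

120.832


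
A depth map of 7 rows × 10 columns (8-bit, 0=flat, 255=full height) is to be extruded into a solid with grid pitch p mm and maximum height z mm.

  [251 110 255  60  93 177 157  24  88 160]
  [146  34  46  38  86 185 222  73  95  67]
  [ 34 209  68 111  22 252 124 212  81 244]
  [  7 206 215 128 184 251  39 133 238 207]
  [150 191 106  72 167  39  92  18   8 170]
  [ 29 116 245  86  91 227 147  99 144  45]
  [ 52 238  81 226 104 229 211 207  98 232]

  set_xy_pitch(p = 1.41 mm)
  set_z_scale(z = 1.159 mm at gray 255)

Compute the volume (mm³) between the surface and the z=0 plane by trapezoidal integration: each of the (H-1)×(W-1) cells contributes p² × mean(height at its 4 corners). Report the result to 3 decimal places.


height_mm = gray/255 × 1.159; cell vol = 1.41² × mean(4 corners)
unit = 1.41² × 1.159 / (4×255) = 0.00225903 mm³ per gray-sum
row 0: Σ corner-gray over 9 cells = 4110  → 9.2846
row 1: Σ corner-gray over 9 cells = 4207  → 9.5037
row 2: Σ corner-gray over 9 cells = 5438  → 12.2846
row 3: Σ corner-gray over 9 cells = 4708  → 10.6355
row 4: Σ corner-gray over 9 cells = 4090  → 9.2394
row 5: Σ corner-gray over 9 cells = 5456  → 12.3253
Σ rows: total corner-gray = 28009  → 63.2731 mm³

63.273


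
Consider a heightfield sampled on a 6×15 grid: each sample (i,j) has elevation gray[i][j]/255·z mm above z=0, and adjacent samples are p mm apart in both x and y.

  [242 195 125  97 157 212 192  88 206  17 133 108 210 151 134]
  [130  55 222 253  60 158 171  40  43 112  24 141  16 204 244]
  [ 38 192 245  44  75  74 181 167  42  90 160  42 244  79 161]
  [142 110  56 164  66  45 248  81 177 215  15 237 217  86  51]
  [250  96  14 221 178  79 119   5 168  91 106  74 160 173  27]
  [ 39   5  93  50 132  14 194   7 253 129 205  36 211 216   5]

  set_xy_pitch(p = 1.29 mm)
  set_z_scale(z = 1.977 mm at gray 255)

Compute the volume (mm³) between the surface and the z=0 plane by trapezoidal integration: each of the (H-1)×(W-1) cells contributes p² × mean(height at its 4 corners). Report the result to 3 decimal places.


111.980

height_mm = gray/255 × 1.977; cell vol = 1.29² × mean(4 corners)
unit = 1.29² × 1.977 / (4×255) = 0.00322542 mm³ per gray-sum
row 0: Σ corner-gray over 14 cells = 7530  → 24.2874
row 1: Σ corner-gray over 14 cells = 6841  → 22.0651
row 2: Σ corner-gray over 14 cells = 7096  → 22.8876
row 3: Σ corner-gray over 14 cells = 6872  → 22.1651
row 4: Σ corner-gray over 14 cells = 6379  → 20.5749
Σ rows: total corner-gray = 34718  → 111.9800 mm³


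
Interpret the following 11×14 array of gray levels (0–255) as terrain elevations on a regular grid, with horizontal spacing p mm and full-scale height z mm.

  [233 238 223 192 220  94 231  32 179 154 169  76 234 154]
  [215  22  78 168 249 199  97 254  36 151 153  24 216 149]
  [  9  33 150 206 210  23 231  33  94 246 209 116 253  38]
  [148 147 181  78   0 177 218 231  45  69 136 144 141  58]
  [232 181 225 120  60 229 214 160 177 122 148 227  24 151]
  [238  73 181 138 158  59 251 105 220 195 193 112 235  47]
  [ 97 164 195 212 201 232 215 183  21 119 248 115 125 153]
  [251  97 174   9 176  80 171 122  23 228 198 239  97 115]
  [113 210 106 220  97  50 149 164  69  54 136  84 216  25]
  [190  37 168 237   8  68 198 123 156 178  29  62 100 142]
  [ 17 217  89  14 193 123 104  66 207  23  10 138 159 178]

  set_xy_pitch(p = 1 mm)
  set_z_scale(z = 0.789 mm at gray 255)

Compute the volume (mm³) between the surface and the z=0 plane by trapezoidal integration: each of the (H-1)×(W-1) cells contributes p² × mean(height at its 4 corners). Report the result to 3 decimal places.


56.967

height_mm = gray/255 × 0.789; cell vol = 1² × mean(4 corners)
unit = 1² × 0.789 / (4×255) = 0.000773529 mm³ per gray-sum
row 0: Σ corner-gray over 13 cells = 8129  → 6.2880
row 1: Σ corner-gray over 13 cells = 7313  → 5.6568
row 2: Σ corner-gray over 13 cells = 6995  → 5.4108
row 3: Σ corner-gray over 13 cells = 7497  → 5.7992
row 4: Σ corner-gray over 13 cells = 8282  → 6.4064
row 5: Σ corner-gray over 13 cells = 8435  → 6.5247
row 6: Σ corner-gray over 13 cells = 7904  → 6.1140
row 7: Σ corner-gray over 13 cells = 6842  → 5.2925
row 8: Σ corner-gray over 13 cells = 6308  → 4.8794
row 9: Σ corner-gray over 13 cells = 5941  → 4.5955
Σ rows: total corner-gray = 73646  → 56.9673 mm³


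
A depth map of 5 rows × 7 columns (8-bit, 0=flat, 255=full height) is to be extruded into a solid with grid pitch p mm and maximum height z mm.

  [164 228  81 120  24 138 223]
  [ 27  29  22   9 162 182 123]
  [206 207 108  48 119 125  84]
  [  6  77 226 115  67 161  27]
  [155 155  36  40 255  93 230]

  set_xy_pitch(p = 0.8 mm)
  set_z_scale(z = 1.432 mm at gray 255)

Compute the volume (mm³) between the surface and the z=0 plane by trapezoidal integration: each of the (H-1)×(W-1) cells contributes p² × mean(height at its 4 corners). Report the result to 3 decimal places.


9.601

height_mm = gray/255 × 1.432; cell vol = 0.8² × mean(4 corners)
unit = 0.8² × 1.432 / (4×255) = 0.00089851 mm³ per gray-sum
row 0: Σ corner-gray over 6 cells = 2527  → 2.2705
row 1: Σ corner-gray over 6 cells = 2462  → 2.2121
row 2: Σ corner-gray over 6 cells = 2829  → 2.5419
row 3: Σ corner-gray over 6 cells = 2868  → 2.5769
Σ rows: total corner-gray = 10686  → 9.6015 mm³


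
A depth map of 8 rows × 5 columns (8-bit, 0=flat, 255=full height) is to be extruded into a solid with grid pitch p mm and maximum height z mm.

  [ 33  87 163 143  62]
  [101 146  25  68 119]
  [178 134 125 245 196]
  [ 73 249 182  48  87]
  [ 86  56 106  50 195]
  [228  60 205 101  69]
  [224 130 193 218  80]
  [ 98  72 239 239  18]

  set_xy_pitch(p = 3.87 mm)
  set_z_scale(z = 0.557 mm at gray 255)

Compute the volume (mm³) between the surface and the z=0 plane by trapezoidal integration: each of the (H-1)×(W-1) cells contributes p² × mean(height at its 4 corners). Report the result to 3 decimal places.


120.495

height_mm = gray/255 × 0.557; cell vol = 3.87² × mean(4 corners)
unit = 3.87² × 0.557 / (4×255) = 0.00817856 mm³ per gray-sum
row 0: Σ corner-gray over 4 cells = 1579  → 12.9139
row 1: Σ corner-gray over 4 cells = 2080  → 17.0114
row 2: Σ corner-gray over 4 cells = 2500  → 20.4464
row 3: Σ corner-gray over 4 cells = 1823  → 14.9095
row 4: Σ corner-gray over 4 cells = 1734  → 14.1816
row 5: Σ corner-gray over 4 cells = 2415  → 19.7512
row 6: Σ corner-gray over 4 cells = 2602  → 21.2806
Σ rows: total corner-gray = 14733  → 120.4948 mm³


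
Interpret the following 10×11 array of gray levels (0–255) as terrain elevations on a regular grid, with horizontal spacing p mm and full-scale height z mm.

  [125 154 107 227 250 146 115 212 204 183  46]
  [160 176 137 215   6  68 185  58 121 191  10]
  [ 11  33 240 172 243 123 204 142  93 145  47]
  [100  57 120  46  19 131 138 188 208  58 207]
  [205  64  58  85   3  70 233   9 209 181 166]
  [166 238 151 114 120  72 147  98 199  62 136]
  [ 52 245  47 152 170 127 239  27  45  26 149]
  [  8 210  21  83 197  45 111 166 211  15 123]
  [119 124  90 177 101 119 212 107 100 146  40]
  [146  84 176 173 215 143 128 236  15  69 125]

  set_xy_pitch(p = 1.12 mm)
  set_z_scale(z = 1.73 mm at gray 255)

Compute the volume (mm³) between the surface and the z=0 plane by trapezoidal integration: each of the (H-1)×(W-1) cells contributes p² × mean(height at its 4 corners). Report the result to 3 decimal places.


96.349

height_mm = gray/255 × 1.73; cell vol = 1.12² × mean(4 corners)
unit = 1.12² × 1.73 / (4×255) = 0.00212756 mm³ per gray-sum
row 0: Σ corner-gray over 10 cells = 5851  → 12.4484
row 1: Σ corner-gray over 10 cells = 5332  → 11.3442
row 2: Σ corner-gray over 10 cells = 5085  → 10.8186
row 3: Σ corner-gray over 10 cells = 4432  → 9.4293
row 4: Σ corner-gray over 10 cells = 4899  → 10.4229
row 5: Σ corner-gray over 10 cells = 5061  → 10.7676
row 6: Σ corner-gray over 10 cells = 4606  → 9.7995
row 7: Σ corner-gray over 10 cells = 4760  → 10.1272
row 8: Σ corner-gray over 10 cells = 5260  → 11.1910
Σ rows: total corner-gray = 45286  → 96.3487 mm³


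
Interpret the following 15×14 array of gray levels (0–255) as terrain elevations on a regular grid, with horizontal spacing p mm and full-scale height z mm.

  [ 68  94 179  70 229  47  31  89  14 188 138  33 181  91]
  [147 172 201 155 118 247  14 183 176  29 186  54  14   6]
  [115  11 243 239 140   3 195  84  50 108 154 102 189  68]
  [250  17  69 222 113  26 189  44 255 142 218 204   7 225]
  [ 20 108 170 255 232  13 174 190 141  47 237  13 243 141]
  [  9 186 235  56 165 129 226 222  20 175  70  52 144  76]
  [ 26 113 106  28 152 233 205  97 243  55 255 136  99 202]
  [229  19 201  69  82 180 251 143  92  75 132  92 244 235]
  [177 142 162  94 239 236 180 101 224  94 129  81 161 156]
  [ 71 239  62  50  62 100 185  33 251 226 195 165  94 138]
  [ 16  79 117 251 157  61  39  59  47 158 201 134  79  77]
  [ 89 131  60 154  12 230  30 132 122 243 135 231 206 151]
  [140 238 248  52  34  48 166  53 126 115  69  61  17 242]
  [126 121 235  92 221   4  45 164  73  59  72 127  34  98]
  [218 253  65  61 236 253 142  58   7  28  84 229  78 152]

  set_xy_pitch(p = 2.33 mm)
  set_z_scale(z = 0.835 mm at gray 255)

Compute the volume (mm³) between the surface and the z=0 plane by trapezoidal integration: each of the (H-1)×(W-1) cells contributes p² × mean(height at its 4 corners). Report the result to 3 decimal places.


height_mm = gray/255 × 0.835; cell vol = 2.33² × mean(4 corners)
unit = 2.33² × 0.835 / (4×255) = 0.00444425 mm³ per gray-sum
row 0: Σ corner-gray over 13 cells = 5996  → 26.6477
row 1: Σ corner-gray over 13 cells = 6470  → 28.7543
row 2: Σ corner-gray over 13 cells = 6706  → 29.8031
row 3: Σ corner-gray over 13 cells = 7294  → 32.4163
row 4: Σ corner-gray over 13 cells = 7252  → 32.2297
row 5: Σ corner-gray over 13 cells = 7117  → 31.6297
row 6: Σ corner-gray over 13 cells = 7296  → 32.4252
row 7: Σ corner-gray over 13 cells = 7643  → 33.9674
row 8: Σ corner-gray over 13 cells = 7552  → 33.5630
row 9: Σ corner-gray over 13 cells = 6390  → 28.3987
row 10: Σ corner-gray over 13 cells = 6469  → 28.7498
row 11: Σ corner-gray over 13 cells = 6448  → 28.6565
row 12: Σ corner-gray over 13 cells = 5554  → 24.6833
row 13: Σ corner-gray over 13 cells = 6076  → 27.0032
Σ rows: total corner-gray = 94263  → 418.9280 mm³

418.928


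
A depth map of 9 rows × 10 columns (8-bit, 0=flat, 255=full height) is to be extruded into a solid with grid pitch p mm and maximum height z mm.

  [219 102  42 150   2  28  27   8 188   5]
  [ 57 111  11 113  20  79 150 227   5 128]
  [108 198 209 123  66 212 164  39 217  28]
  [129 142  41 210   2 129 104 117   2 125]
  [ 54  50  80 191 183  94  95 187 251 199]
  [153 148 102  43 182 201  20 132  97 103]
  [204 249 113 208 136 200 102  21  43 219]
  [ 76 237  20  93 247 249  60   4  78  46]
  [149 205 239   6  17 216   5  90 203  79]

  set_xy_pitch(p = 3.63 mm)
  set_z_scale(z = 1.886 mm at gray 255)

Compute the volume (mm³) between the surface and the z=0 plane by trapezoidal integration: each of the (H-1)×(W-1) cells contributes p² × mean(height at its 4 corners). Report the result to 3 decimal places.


828.242

height_mm = gray/255 × 1.886; cell vol = 3.63² × mean(4 corners)
unit = 3.63² × 1.886 / (4×255) = 0.0243643 mm³ per gray-sum
row 0: Σ corner-gray over 9 cells = 2935  → 71.5094
row 1: Σ corner-gray over 9 cells = 4209  → 102.5495
row 2: Σ corner-gray over 9 cells = 4340  → 105.7413
row 3: Σ corner-gray over 9 cells = 4263  → 103.8652
row 4: Σ corner-gray over 9 cells = 4621  → 112.5876
row 5: Σ corner-gray over 9 cells = 4673  → 113.8546
row 6: Σ corner-gray over 9 cells = 4665  → 113.6597
row 7: Σ corner-gray over 9 cells = 4288  → 104.4743
Σ rows: total corner-gray = 33994  → 828.2416 mm³


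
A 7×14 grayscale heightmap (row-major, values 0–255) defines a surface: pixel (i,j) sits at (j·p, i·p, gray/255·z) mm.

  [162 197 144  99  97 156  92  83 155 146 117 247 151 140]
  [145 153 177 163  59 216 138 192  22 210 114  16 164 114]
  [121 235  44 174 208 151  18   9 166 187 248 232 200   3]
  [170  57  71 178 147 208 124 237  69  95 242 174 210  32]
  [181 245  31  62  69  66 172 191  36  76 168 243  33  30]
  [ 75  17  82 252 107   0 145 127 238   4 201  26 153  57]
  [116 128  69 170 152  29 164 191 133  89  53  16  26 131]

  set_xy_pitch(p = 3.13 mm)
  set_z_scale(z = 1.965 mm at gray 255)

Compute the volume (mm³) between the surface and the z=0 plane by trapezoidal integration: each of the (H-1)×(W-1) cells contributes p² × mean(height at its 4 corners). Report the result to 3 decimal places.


762.883

height_mm = gray/255 × 1.965; cell vol = 3.13² × mean(4 corners)
unit = 3.13² × 1.965 / (4×255) = 0.0188734 mm³ per gray-sum
row 0: Σ corner-gray over 13 cells = 7177  → 135.4547
row 1: Σ corner-gray over 13 cells = 7375  → 139.1916
row 2: Σ corner-gray over 13 cells = 7694  → 145.2122
row 3: Σ corner-gray over 13 cells = 6821  → 128.7357
row 4: Σ corner-gray over 13 cells = 5831  → 110.0510
row 5: Σ corner-gray over 13 cells = 5523  → 104.2380
Σ rows: total corner-gray = 40421  → 762.8833 mm³


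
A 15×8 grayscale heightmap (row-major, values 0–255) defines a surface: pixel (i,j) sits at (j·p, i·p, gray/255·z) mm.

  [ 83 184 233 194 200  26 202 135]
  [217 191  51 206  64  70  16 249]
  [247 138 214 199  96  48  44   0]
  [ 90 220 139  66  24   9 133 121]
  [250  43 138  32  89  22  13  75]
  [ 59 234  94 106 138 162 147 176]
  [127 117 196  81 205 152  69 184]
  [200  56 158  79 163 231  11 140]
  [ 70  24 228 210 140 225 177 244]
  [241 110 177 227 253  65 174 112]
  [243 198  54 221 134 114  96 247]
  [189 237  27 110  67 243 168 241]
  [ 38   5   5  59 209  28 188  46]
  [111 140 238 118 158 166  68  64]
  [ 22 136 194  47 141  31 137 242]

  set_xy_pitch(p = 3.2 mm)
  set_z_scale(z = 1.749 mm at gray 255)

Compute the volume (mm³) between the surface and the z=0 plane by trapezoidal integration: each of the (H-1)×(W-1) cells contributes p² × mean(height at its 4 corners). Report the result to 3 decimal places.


height_mm = gray/255 × 1.749; cell vol = 3.2² × mean(4 corners)
unit = 3.2² × 1.749 / (4×255) = 0.0175586 mm³ per gray-sum
row 0: Σ corner-gray over 7 cells = 3958  → 69.4969
row 1: Σ corner-gray over 7 cells = 3387  → 59.4709
row 2: Σ corner-gray over 7 cells = 3118  → 54.7477
row 3: Σ corner-gray over 7 cells = 2392  → 42.0001
row 4: Σ corner-gray over 7 cells = 2996  → 52.6055
row 5: Σ corner-gray over 7 cells = 3948  → 69.3213
row 6: Σ corner-gray over 7 cells = 3687  → 64.7385
row 7: Σ corner-gray over 7 cells = 4058  → 71.2528
row 8: Σ corner-gray over 7 cells = 4687  → 82.2971
row 9: Σ corner-gray over 7 cells = 4489  → 78.8205
row 10: Σ corner-gray over 7 cells = 4258  → 74.7645
row 11: Σ corner-gray over 7 cells = 3206  → 56.2928
row 12: Σ corner-gray over 7 cells = 3023  → 53.0796
row 13: Σ corner-gray over 7 cells = 3587  → 62.9827
Σ rows: total corner-gray = 50794  → 891.8709 mm³

891.871


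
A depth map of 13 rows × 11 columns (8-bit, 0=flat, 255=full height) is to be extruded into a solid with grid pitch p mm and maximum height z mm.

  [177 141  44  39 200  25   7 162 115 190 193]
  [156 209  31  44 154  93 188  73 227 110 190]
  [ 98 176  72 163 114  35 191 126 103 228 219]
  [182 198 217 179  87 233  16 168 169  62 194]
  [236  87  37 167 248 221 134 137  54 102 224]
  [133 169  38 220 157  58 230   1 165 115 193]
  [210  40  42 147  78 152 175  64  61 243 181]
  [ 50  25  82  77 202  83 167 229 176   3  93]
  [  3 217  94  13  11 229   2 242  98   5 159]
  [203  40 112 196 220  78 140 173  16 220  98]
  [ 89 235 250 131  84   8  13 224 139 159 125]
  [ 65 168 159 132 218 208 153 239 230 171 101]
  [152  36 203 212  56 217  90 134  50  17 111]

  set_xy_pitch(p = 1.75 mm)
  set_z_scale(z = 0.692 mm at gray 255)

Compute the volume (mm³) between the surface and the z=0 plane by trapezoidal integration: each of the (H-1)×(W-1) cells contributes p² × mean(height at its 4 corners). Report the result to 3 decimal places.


height_mm = gray/255 × 0.692; cell vol = 1.75² × mean(4 corners)
unit = 1.75² × 0.692 / (4×255) = 0.0020777 mm³ per gray-sum
row 0: Σ corner-gray over 10 cells = 4820  → 10.0145
row 1: Σ corner-gray over 10 cells = 5337  → 11.0887
row 2: Σ corner-gray over 10 cells = 5767  → 11.9821
row 3: Σ corner-gray over 10 cells = 5868  → 12.1919
row 4: Σ corner-gray over 10 cells = 5466  → 11.3567
row 5: Σ corner-gray over 10 cells = 5027  → 10.4446
row 6: Σ corner-gray over 10 cells = 4626  → 9.6114
row 7: Σ corner-gray over 10 cells = 4215  → 8.7575
row 8: Σ corner-gray over 10 cells = 4675  → 9.7132
row 9: Σ corner-gray over 10 cells = 5391  → 11.2009
row 10: Σ corner-gray over 10 cells = 6222  → 12.9274
row 11: Σ corner-gray over 10 cells = 5815  → 12.0818
Σ rows: total corner-gray = 63229  → 131.3706 mm³

131.371


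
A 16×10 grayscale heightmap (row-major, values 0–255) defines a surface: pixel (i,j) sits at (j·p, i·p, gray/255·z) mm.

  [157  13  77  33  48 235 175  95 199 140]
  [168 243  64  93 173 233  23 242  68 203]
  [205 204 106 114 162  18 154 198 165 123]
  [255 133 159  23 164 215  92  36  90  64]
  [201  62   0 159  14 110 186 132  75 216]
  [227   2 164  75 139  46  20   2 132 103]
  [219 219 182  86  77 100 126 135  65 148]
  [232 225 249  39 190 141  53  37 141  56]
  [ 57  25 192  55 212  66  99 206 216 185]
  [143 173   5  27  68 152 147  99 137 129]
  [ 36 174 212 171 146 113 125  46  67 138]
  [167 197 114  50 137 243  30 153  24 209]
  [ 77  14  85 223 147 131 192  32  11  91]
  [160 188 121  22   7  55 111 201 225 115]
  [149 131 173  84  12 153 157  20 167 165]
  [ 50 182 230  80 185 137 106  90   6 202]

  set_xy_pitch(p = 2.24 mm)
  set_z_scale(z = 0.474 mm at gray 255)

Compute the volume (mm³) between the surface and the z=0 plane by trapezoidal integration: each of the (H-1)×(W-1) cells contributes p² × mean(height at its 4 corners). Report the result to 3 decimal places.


height_mm = gray/255 × 0.474; cell vol = 2.24² × mean(4 corners)
unit = 2.24² × 0.474 / (4×255) = 0.00233171 mm³ per gray-sum
row 0: Σ corner-gray over 9 cells = 4696  → 10.9497
row 1: Σ corner-gray over 9 cells = 5219  → 12.1692
row 2: Σ corner-gray over 9 cells = 4713  → 10.9893
row 3: Σ corner-gray over 9 cells = 4036  → 9.4108
row 4: Σ corner-gray over 9 cells = 3383  → 7.8882
row 5: Σ corner-gray over 9 cells = 3837  → 8.9468
row 6: Σ corner-gray over 9 cells = 4785  → 11.1572
row 7: Σ corner-gray over 9 cells = 4822  → 11.2435
row 8: Σ corner-gray over 9 cells = 4272  → 9.9611
row 9: Σ corner-gray over 9 cells = 4170  → 9.7232
row 10: Σ corner-gray over 9 cells = 4554  → 10.6186
row 11: Σ corner-gray over 9 cells = 4110  → 9.5833
row 12: Σ corner-gray over 9 cells = 3973  → 9.2639
row 13: Σ corner-gray over 9 cells = 4243  → 9.8934
row 14: Σ corner-gray over 9 cells = 4392  → 10.2409
Σ rows: total corner-gray = 65205  → 152.0390 mm³

152.039


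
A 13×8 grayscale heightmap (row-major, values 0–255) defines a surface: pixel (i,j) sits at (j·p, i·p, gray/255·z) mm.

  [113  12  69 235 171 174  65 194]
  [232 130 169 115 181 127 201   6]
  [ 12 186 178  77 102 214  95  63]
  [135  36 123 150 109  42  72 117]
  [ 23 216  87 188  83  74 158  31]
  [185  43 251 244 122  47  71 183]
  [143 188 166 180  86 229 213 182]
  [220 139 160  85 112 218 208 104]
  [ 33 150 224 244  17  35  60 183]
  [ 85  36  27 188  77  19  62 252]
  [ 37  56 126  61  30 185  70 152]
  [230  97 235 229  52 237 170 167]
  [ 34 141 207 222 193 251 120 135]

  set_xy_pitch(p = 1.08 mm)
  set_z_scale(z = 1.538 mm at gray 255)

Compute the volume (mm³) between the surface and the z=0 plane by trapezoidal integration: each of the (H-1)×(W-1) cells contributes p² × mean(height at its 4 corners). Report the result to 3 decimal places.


height_mm = gray/255 × 1.538; cell vol = 1.08² × mean(4 corners)
unit = 1.08² × 1.538 / (4×255) = 0.00175875 mm³ per gray-sum
row 0: Σ corner-gray over 7 cells = 3843  → 6.7589
row 1: Σ corner-gray over 7 cells = 3863  → 6.7940
row 2: Σ corner-gray over 7 cells = 3095  → 5.4433
row 3: Σ corner-gray over 7 cells = 2982  → 5.2446
row 4: Σ corner-gray over 7 cells = 3590  → 6.3139
row 5: Σ corner-gray over 7 cells = 4373  → 7.6910
row 6: Σ corner-gray over 7 cells = 4617  → 8.1201
row 7: Σ corner-gray over 7 cells = 3844  → 6.7606
row 8: Σ corner-gray over 7 cells = 2831  → 4.9790
row 9: Σ corner-gray over 7 cells = 2400  → 4.2210
row 10: Σ corner-gray over 7 cells = 3682  → 6.4757
row 11: Σ corner-gray over 7 cells = 4874  → 8.5721
Σ rows: total corner-gray = 43994  → 77.3744 mm³

77.374


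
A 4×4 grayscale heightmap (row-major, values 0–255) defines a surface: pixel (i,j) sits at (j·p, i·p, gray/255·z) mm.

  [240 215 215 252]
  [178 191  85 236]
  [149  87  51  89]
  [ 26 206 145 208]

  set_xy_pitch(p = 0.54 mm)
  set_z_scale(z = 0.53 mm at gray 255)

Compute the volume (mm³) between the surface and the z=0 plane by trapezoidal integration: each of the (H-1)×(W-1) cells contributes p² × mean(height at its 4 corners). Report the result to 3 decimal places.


height_mm = gray/255 × 0.53; cell vol = 0.54² × mean(4 corners)
unit = 0.54² × 0.53 / (4×255) = 0.000151518 mm³ per gray-sum
row 0: Σ corner-gray over 3 cells = 2318  → 0.3512
row 1: Σ corner-gray over 3 cells = 1480  → 0.2242
row 2: Σ corner-gray over 3 cells = 1450  → 0.2197
Σ rows: total corner-gray = 5248  → 0.7952 mm³

0.795


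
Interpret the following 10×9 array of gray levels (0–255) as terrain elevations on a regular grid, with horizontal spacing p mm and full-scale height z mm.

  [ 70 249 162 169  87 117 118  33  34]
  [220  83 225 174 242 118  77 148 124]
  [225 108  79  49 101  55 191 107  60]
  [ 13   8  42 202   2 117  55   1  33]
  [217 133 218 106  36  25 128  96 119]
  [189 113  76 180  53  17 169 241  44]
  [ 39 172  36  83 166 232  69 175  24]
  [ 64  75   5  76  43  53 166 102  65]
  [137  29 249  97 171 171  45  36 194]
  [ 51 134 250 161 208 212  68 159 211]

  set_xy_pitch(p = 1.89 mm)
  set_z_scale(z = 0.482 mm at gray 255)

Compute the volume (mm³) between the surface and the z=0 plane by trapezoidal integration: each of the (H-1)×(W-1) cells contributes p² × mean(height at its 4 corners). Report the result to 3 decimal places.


54.451

height_mm = gray/255 × 0.482; cell vol = 1.89² × mean(4 corners)
unit = 1.89² × 0.482 / (4×255) = 0.00168799 mm³ per gray-sum
row 0: Σ corner-gray over 8 cells = 4452  → 7.5149
row 1: Σ corner-gray over 8 cells = 4143  → 6.9934
row 2: Σ corner-gray over 8 cells = 2565  → 4.3297
row 3: Σ corner-gray over 8 cells = 2720  → 4.5913
row 4: Σ corner-gray over 8 cells = 3751  → 6.3317
row 5: Σ corner-gray over 8 cells = 3860  → 6.5157
row 6: Σ corner-gray over 8 cells = 3098  → 5.2294
row 7: Σ corner-gray over 8 cells = 3096  → 5.2260
row 8: Σ corner-gray over 8 cells = 4573  → 7.7192
Σ rows: total corner-gray = 32258  → 54.4513 mm³


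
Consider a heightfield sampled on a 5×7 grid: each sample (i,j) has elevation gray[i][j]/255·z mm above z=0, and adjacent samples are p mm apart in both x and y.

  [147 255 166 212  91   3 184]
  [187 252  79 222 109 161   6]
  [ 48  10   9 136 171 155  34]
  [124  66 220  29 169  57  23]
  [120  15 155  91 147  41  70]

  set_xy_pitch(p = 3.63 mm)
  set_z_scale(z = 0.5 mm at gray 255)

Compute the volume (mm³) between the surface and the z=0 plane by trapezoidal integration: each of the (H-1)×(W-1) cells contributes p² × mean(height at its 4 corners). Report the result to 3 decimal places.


height_mm = gray/255 × 0.5; cell vol = 3.63² × mean(4 corners)
unit = 3.63² × 0.5 / (4×255) = 0.00645926 mm³ per gray-sum
row 0: Σ corner-gray over 6 cells = 3624  → 23.4084
row 1: Σ corner-gray over 6 cells = 2883  → 18.6221
row 2: Σ corner-gray over 6 cells = 2273  → 14.6819
row 3: Σ corner-gray over 6 cells = 2317  → 14.9661
Σ rows: total corner-gray = 11097  → 71.6785 mm³

71.678


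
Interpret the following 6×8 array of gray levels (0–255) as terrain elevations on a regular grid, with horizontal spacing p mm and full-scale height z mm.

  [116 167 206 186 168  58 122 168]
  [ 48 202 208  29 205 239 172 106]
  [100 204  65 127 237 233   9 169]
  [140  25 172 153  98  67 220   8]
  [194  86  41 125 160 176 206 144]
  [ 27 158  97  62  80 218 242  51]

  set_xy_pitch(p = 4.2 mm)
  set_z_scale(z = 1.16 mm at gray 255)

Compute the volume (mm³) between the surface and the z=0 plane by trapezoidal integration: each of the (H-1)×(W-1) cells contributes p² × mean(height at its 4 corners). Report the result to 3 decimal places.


height_mm = gray/255 × 1.16; cell vol = 4.2² × mean(4 corners)
unit = 4.2² × 1.16 / (4×255) = 0.0200612 mm³ per gray-sum
row 0: Σ corner-gray over 7 cells = 4362  → 87.5069
row 1: Σ corner-gray over 7 cells = 4283  → 85.9220
row 2: Σ corner-gray over 7 cells = 3637  → 72.9625
row 3: Σ corner-gray over 7 cells = 3544  → 71.0968
row 4: Σ corner-gray over 7 cells = 3718  → 74.5875
Σ rows: total corner-gray = 19544  → 392.0756 mm³

392.076


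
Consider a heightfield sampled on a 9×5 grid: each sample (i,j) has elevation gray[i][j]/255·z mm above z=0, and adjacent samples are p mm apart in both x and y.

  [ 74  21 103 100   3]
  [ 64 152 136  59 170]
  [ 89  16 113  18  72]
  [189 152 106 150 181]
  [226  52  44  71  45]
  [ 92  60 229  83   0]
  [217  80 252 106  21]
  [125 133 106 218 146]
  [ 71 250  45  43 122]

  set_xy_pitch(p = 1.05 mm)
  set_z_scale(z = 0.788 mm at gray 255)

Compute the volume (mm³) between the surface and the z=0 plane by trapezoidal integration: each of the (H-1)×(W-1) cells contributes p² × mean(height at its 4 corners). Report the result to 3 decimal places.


11.935

height_mm = gray/255 × 0.788; cell vol = 1.05² × mean(4 corners)
unit = 1.05² × 0.788 / (4×255) = 0.000851735 mm³ per gray-sum
row 0: Σ corner-gray over 4 cells = 1453  → 1.2376
row 1: Σ corner-gray over 4 cells = 1383  → 1.1779
row 2: Σ corner-gray over 4 cells = 1641  → 1.3977
row 3: Σ corner-gray over 4 cells = 1791  → 1.5255
row 4: Σ corner-gray over 4 cells = 1441  → 1.2274
row 5: Σ corner-gray over 4 cells = 1950  → 1.6609
row 6: Σ corner-gray over 4 cells = 2299  → 1.9581
row 7: Σ corner-gray over 4 cells = 2054  → 1.7495
Σ rows: total corner-gray = 14012  → 11.9345 mm³


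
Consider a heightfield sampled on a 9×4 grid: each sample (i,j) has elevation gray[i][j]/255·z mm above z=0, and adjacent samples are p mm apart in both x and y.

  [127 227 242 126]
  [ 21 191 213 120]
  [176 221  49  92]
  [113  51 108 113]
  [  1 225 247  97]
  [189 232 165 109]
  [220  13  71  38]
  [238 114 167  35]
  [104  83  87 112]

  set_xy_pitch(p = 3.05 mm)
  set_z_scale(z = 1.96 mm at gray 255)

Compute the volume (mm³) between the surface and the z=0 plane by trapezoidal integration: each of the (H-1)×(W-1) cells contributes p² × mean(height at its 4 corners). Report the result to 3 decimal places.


height_mm = gray/255 × 1.96; cell vol = 3.05² × mean(4 corners)
unit = 3.05² × 1.96 / (4×255) = 0.0178754 mm³ per gray-sum
row 0: Σ corner-gray over 3 cells = 2140  → 38.2533
row 1: Σ corner-gray over 3 cells = 1757  → 31.4071
row 2: Σ corner-gray over 3 cells = 1352  → 24.1675
row 3: Σ corner-gray over 3 cells = 1586  → 28.3504
row 4: Σ corner-gray over 3 cells = 2134  → 38.1461
row 5: Σ corner-gray over 3 cells = 1518  → 27.1348
row 6: Σ corner-gray over 3 cells = 1261  → 22.5409
row 7: Σ corner-gray over 3 cells = 1391  → 24.8647
Σ rows: total corner-gray = 13139  → 234.8648 mm³

234.865


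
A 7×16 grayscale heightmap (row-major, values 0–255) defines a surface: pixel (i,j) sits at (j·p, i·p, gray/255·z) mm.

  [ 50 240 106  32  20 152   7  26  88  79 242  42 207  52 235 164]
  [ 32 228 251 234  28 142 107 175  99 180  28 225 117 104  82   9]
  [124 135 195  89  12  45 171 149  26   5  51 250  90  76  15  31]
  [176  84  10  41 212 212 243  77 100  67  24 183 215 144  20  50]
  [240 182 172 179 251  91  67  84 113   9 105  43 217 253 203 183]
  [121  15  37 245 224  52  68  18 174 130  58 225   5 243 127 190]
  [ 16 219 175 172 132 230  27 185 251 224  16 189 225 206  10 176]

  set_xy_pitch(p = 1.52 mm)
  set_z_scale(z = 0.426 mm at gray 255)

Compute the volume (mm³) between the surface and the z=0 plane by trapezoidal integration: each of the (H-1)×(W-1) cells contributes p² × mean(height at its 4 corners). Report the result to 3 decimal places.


42.862

height_mm = gray/255 × 0.426; cell vol = 1.52² × mean(4 corners)
unit = 1.52² × 0.426 / (4×255) = 0.000964932 mm³ per gray-sum
row 0: Σ corner-gray over 15 cells = 7311  → 7.0546
row 1: Σ corner-gray over 15 cells = 6814  → 6.5750
row 2: Σ corner-gray over 15 cells = 6263  → 6.0434
row 3: Σ corner-gray over 15 cells = 7851  → 7.5757
row 4: Σ corner-gray over 15 cells = 7914  → 7.6365
row 5: Σ corner-gray over 15 cells = 8267  → 7.9771
Σ rows: total corner-gray = 44420  → 42.8623 mm³


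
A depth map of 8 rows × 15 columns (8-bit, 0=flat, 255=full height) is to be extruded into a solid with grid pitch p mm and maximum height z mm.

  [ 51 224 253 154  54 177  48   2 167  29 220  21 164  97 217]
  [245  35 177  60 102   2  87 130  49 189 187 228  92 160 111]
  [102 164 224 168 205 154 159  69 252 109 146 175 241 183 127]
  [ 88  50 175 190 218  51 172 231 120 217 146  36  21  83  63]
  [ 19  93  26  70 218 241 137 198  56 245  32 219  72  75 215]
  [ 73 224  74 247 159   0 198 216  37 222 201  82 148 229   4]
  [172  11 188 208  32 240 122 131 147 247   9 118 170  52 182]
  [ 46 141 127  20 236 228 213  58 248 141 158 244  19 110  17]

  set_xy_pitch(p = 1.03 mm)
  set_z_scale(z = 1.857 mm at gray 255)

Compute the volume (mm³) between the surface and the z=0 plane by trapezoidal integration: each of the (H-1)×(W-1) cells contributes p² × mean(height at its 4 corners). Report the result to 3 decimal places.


height_mm = gray/255 × 1.857; cell vol = 1.03² × mean(4 corners)
unit = 1.03² × 1.857 / (4×255) = 0.00193146 mm³ per gray-sum
row 0: Σ corner-gray over 14 cells = 6840  → 13.2112
row 1: Σ corner-gray over 14 cells = 8079  → 15.6043
row 2: Σ corner-gray over 14 cells = 8298  → 16.0273
row 3: Σ corner-gray over 14 cells = 7169  → 13.8467
row 4: Σ corner-gray over 14 cells = 7749  → 14.9669
row 5: Σ corner-gray over 14 cells = 7855  → 15.1716
row 6: Σ corner-gray over 14 cells = 7653  → 14.7815
Σ rows: total corner-gray = 53643  → 103.6094 mm³

103.609


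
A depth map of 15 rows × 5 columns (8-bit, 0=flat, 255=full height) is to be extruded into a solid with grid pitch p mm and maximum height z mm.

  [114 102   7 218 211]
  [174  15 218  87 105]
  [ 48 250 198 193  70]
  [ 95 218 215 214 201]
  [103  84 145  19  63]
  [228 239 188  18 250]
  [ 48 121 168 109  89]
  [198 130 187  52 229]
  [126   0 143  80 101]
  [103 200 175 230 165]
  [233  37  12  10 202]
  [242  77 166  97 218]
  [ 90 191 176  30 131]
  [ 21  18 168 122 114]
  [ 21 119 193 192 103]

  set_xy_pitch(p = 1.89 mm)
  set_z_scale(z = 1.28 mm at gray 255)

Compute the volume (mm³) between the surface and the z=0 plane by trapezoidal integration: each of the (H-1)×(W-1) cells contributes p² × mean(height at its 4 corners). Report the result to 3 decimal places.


131.812

height_mm = gray/255 × 1.28; cell vol = 1.89² × mean(4 corners)
unit = 1.89² × 1.28 / (4×255) = 0.00448264 mm³ per gray-sum
row 0: Σ corner-gray over 4 cells = 1898  → 8.5080
row 1: Σ corner-gray over 4 cells = 2319  → 10.3952
row 2: Σ corner-gray over 4 cells = 2990  → 13.4031
row 3: Σ corner-gray over 4 cells = 2252  → 10.0949
row 4: Σ corner-gray over 4 cells = 2030  → 9.0997
row 5: Σ corner-gray over 4 cells = 2301  → 10.3145
row 6: Σ corner-gray over 4 cells = 2098  → 9.4046
row 7: Σ corner-gray over 4 cells = 1838  → 8.2391
row 8: Σ corner-gray over 4 cells = 2151  → 9.6421
row 9: Σ corner-gray over 4 cells = 2031  → 9.1042
row 10: Σ corner-gray over 4 cells = 1693  → 7.5891
row 11: Σ corner-gray over 4 cells = 2155  → 9.6601
row 12: Σ corner-gray over 4 cells = 1766  → 7.9163
row 13: Σ corner-gray over 4 cells = 1883  → 8.4408
Σ rows: total corner-gray = 29405  → 131.8119 mm³


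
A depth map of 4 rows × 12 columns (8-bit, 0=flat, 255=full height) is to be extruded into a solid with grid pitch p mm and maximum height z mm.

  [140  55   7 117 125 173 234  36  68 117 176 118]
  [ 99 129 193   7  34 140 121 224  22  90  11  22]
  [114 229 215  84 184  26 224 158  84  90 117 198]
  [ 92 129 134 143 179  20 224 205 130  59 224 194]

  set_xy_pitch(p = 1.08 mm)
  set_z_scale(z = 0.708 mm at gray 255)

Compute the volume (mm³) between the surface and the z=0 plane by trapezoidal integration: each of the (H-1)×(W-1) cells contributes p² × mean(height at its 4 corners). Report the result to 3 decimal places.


12.993

height_mm = gray/255 × 0.708; cell vol = 1.08² × mean(4 corners)
unit = 1.08² × 0.708 / (4×255) = 0.000809619 mm³ per gray-sum
row 0: Σ corner-gray over 11 cells = 4537  → 3.6732
row 1: Σ corner-gray over 11 cells = 5197  → 4.2076
row 2: Σ corner-gray over 11 cells = 6314  → 5.1119
Σ rows: total corner-gray = 16048  → 12.9928 mm³
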